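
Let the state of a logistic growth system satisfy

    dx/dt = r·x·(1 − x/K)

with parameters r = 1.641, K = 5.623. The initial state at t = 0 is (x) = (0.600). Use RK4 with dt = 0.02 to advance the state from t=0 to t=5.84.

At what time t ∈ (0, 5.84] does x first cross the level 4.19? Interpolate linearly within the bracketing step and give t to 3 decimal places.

t=0.000: state=(0.600)
step 1 (dt=0.02): k1=(0.880), k2=(0.891), k3=(0.891), k4=(0.902); state += dt/6·(k1+2k2+2k3+k4)
t=0.020: state=(0.618)
t=0.040: state=(0.636)
t=0.060: state=(0.655)
continuing one RK4 step at a time; state shown every 10 steps (Δt=0.2):
t=0.200: state=(0.800)
t=0.400: state=(1.053)
t=0.600: state=(1.362)
t=0.800: state=(1.729)
t=1.000: state=(2.144)
t=1.200: state=(2.593)
t=1.400: state=(3.053)
t=1.600: state=(3.501)
t=1.800: state=(3.914)
t=1.940: state=(4.175)
next step: t=1.960: state=(4.210) — x has crossed 4.19
linear interpolation between t=1.940 (4.17474) and t=1.960 (4.20975) → t≈1.949

t = 1.949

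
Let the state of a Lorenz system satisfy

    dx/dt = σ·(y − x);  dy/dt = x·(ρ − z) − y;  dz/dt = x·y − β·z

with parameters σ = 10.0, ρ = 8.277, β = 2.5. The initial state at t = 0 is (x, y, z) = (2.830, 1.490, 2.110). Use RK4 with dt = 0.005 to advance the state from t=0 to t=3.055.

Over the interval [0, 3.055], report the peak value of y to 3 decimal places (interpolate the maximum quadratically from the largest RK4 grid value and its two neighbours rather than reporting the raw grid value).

t=0.000: state=(2.830, 1.490, 2.110)
step 1 (dt=0.005): k1=(-13.400, 15.963, -1.058), k2=(-12.666, 15.724, -0.990), k3=(-12.690, 15.735, -0.989), k4=(-11.979, 15.506, -0.923); state += dt/6·(k1+2k2+2k3+k4)
t=0.005: state=(2.767, 1.569, 2.105)
t=0.010: state=(2.710, 1.645, 2.101)
t=0.015: state=(2.660, 1.720, 2.097)
continuing one RK4 step at a time; state shown every 20 steps (Δt=0.1):
t=0.100: state=(2.492, 2.831, 2.134)
t=0.200: state=(3.182, 4.148, 2.537)
t=0.300: state=(4.330, 5.616, 3.618)
t=0.400: state=(5.622, 6.827, 5.622)
t=0.500: state=(6.505, 6.948, 8.193)
t=0.600: state=(6.373, 5.676, 10.067)
t=0.700: state=(5.298, 3.987, 10.332)
t=0.800: state=(4.019, 2.869, 9.423)
t=0.900: state=(3.099, 2.419, 8.143)
t=1.000: state=(2.642, 2.390, 6.937)
t=1.100: state=(2.555, 2.616, 5.969)
t=1.200: state=(2.739, 3.037, 5.306)
t=1.300: state=(3.137, 3.628, 4.998)
t=1.400: state=(3.706, 4.343, 5.104)
t=1.500: state=(4.375, 5.051, 5.671)
t=1.600: state=(4.995, 5.523, 6.639)
t=1.700: state=(5.358, 5.526, 7.740)
t=1.800: state=(5.307, 5.044, 8.548)
t=1.900: state=(4.887, 4.351, 8.778)
t=2.000: state=(4.322, 3.767, 8.476)
t=2.100: state=(3.837, 3.441, 7.886)
t=2.200: state=(3.547, 3.364, 7.239)
t=2.300: state=(3.467, 3.485, 6.691)
t=2.400: state=(3.570, 3.750, 6.333)
t=2.500: state=(3.811, 4.103, 6.214)
t=2.600: state=(4.133, 4.473, 6.352)
t=2.700: state=(4.463, 4.766, 6.715)
t=2.800: state=(4.710, 4.888, 7.203)
t=2.900: state=(4.801, 4.800, 7.662)
t=3.000: state=(4.714, 4.550, 7.942)
t=3.055: state=(4.606, 4.382, 7.991)
largest grid value and its neighbours: y(0.455)=7.07758, y(0.460)=7.07889, y(0.465)=7.07632
parabola through these three points peaks at t≈0.459 with y≈7.07894

max y = 7.079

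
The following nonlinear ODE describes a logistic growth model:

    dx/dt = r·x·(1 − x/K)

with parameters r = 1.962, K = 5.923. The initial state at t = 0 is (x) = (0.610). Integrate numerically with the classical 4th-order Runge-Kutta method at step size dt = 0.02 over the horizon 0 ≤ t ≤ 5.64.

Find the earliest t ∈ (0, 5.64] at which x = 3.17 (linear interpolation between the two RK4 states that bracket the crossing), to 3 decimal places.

t=0.000: state=(0.610)
step 1 (dt=0.02): k1=(1.074), k2=(1.090), k3=(1.091), k4=(1.107); state += dt/6·(k1+2k2+2k3+k4)
t=0.020: state=(0.632)
t=0.040: state=(0.654)
t=0.060: state=(0.677)
continuing one RK4 step at a time; state shown every 10 steps (Δt=0.2):
t=0.200: state=(0.861)
t=0.400: state=(1.191)
t=0.600: state=(1.608)
t=0.800: state=(2.106)
t=1.000: state=(2.663)
t=1.160: state=(3.126)
next step: t=1.180: state=(3.184) — x has crossed 3.17
linear interpolation between t=1.160 (3.12638) and t=1.180 (3.18424) → t≈1.175

t = 1.175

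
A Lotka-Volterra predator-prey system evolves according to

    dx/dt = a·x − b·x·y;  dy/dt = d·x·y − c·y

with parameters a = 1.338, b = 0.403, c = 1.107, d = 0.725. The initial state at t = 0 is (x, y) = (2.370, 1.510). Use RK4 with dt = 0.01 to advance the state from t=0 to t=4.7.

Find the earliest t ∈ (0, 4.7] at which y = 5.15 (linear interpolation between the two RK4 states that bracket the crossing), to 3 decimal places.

t=0.000: state=(2.370, 1.510)
step 1 (dt=0.01): k1=(1.729, 0.923), k2=(1.731, 0.935), k3=(1.731, 0.935), k4=(1.732, 0.948); state += dt/6·(k1+2k2+2k3+k4)
t=0.010: state=(2.387, 1.519)
t=0.020: state=(2.405, 1.529)
t=0.030: state=(2.422, 1.539)
continuing one RK4 step at a time; state shown every 20 steps (Δt=0.2):
t=0.200: state=(2.718, 1.750)
t=0.400: state=(3.041, 2.131)
t=0.600: state=(3.276, 2.703)
t=0.800: state=(3.338, 3.508)
t=1.000: state=(3.160, 4.517)
t=1.110: state=(2.958, 5.107)
next step: t=1.120: state=(2.936, 5.159) — y has crossed 5.15
linear interpolation between t=1.110 (5.10664) and t=1.120 (5.15949) → t≈1.118

t = 1.118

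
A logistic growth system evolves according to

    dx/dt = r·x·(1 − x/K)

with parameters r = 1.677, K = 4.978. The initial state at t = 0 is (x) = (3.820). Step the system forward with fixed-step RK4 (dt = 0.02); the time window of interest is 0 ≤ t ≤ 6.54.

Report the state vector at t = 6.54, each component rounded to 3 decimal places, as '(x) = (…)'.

t=0.000: state=(3.820)
step 1 (dt=0.02): k1=(1.490), k2=(1.477), k3=(1.477), k4=(1.463); state += dt/6·(k1+2k2+2k3+k4)
t=0.020: state=(3.850)
t=0.040: state=(3.879)
t=0.060: state=(3.907)
continuing one RK4 step at a time; state shown every 25 steps (Δt=0.5):
t=0.500: state=(4.401)
t=1.000: state=(4.711)
t=1.500: state=(4.859)
t=2.000: state=(4.926)
t=2.500: state=(4.955)
t=3.000: state=(4.968)
t=3.500: state=(4.974)
t=4.000: state=(4.976)
t=4.500: state=(4.977)
t=5.000: state=(4.978)
t=5.500: state=(4.978)
t=6.000: state=(4.978)
t=6.500: state=(4.978)
t=6.540: state=(4.978)

(x) = (4.978)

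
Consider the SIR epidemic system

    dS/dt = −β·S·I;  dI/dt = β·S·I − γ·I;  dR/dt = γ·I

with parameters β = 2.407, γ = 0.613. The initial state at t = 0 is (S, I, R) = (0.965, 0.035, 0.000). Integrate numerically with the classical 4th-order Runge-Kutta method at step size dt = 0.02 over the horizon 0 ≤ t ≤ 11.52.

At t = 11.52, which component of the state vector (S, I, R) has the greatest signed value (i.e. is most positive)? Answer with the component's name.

t=0.000: state=(0.965, 0.035, 0.000)
step 1 (dt=0.02): k1=(-0.081, 0.060, 0.021), k2=(-0.083, 0.061, 0.022), k3=(-0.083, 0.061, 0.022), k4=(-0.084, 0.062, 0.022); state += dt/6·(k1+2k2+2k3+k4)
t=0.020: state=(0.963, 0.036, 0.000)
t=0.040: state=(0.962, 0.037, 0.001)
t=0.060: state=(0.960, 0.039, 0.001)
continuing one RK4 step at a time; state shown every 25 steps (Δt=0.5):
t=0.500: state=(0.904, 0.080, 0.017)
t=1.000: state=(0.784, 0.163, 0.053)
t=1.500: state=(0.602, 0.278, 0.120)
t=2.000: state=(0.405, 0.374, 0.221)
t=2.500: state=(0.251, 0.406, 0.342)
t=3.000: state=(0.156, 0.380, 0.464)
t=3.500: state=(0.102, 0.326, 0.573)
t=4.000: state=(0.071, 0.266, 0.663)
t=4.500: state=(0.054, 0.211, 0.736)
t=5.000: state=(0.043, 0.164, 0.793)
t=5.500: state=(0.036, 0.127, 0.837)
t=6.000: state=(0.032, 0.097, 0.871)
t=6.500: state=(0.028, 0.074, 0.898)
t=7.000: state=(0.026, 0.056, 0.917)
t=7.500: state=(0.025, 0.043, 0.932)
t=8.000: state=(0.024, 0.032, 0.944)
t=8.500: state=(0.023, 0.025, 0.953)
t=9.000: state=(0.022, 0.019, 0.959)
t=9.500: state=(0.022, 0.014, 0.964)
t=10.000: state=(0.022, 0.011, 0.968)
t=10.500: state=(0.021, 0.008, 0.971)
t=11.000: state=(0.021, 0.006, 0.973)
t=11.500: state=(0.021, 0.005, 0.974)
t=11.520: state=(0.021, 0.005, 0.974)
compare at T: S=0.021, I=0.005, R=0.974

largest component: R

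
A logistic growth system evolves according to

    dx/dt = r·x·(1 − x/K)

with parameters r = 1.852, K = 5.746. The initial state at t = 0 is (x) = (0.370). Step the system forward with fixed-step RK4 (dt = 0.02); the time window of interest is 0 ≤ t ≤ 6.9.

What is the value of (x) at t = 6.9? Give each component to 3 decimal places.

t=0.000: state=(0.370)
step 1 (dt=0.02): k1=(0.641), k2=(0.651), k3=(0.652), k4=(0.662); state += dt/6·(k1+2k2+2k3+k4)
t=0.020: state=(0.383)
t=0.040: state=(0.396)
t=0.060: state=(0.410)
continuing one RK4 step at a time; state shown every 25 steps (Δt=0.5):
t=0.500: state=(0.851)
t=1.000: state=(1.752)
t=1.500: state=(3.019)
t=2.000: state=(4.232)
t=2.500: state=(5.033)
t=3.000: state=(5.441)
t=3.500: state=(5.621)
t=4.000: state=(5.696)
t=4.500: state=(5.726)
t=5.000: state=(5.738)
t=5.500: state=(5.743)
t=6.000: state=(5.745)
t=6.500: state=(5.746)
t=6.900: state=(5.746)

(x) = (5.746)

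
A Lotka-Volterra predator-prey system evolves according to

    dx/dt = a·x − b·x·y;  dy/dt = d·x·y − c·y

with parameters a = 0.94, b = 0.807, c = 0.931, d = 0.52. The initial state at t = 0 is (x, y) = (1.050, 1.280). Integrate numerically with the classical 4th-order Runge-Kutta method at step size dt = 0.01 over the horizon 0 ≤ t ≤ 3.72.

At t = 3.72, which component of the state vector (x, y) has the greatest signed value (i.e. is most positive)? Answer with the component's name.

largest component: x

t=0.000: state=(1.050, 1.280)
step 1 (dt=0.01): k1=(-0.098, -0.493), k2=(-0.095, -0.492), k3=(-0.095, -0.492), k4=(-0.093, -0.492); state += dt/6·(k1+2k2+2k3+k4)
t=0.010: state=(1.049, 1.275)
t=0.020: state=(1.048, 1.270)
t=0.030: state=(1.047, 1.265)
continuing one RK4 step at a time; state shown every 20 steps (Δt=0.2):
t=0.200: state=(1.039, 1.184)
t=0.400: state=(1.043, 1.095)
t=0.600: state=(1.062, 1.014)
t=0.800: state=(1.094, 0.942)
t=1.000: state=(1.141, 0.878)
t=1.200: state=(1.200, 0.823)
t=1.400: state=(1.273, 0.777)
t=1.600: state=(1.359, 0.739)
t=1.800: state=(1.460, 0.711)
t=2.000: state=(1.573, 0.691)
t=2.200: state=(1.700, 0.680)
t=2.400: state=(1.839, 0.678)
t=2.600: state=(1.988, 0.687)
t=2.800: state=(2.145, 0.707)
t=3.000: state=(2.304, 0.739)
t=3.200: state=(2.459, 0.786)
t=3.400: state=(2.601, 0.849)
t=3.600: state=(2.720, 0.930)
t=3.720: state=(2.775, 0.987)
compare at T: x=2.775, y=0.987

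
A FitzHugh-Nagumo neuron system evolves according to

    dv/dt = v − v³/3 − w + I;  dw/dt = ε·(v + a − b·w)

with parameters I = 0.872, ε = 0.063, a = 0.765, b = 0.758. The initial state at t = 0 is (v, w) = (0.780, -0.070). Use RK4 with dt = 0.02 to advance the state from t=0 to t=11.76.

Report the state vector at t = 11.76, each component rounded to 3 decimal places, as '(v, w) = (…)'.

t=0.000: state=(0.780, -0.070)
step 1 (dt=0.02): k1=(1.564, 0.101), k2=(1.569, 0.102), k3=(1.569, 0.102), k4=(1.573, 0.103); state += dt/6·(k1+2k2+2k3+k4)
t=0.020: state=(0.811, -0.068)
t=0.040: state=(0.843, -0.066)
t=0.060: state=(0.875, -0.064)
continuing one RK4 step at a time; state shown every 25 steps (Δt=0.5):
t=0.500: state=(1.527, -0.008)
t=1.000: state=(1.913, 0.071)
t=1.500: state=(2.002, 0.154)
t=2.000: state=(2.000, 0.237)
t=2.500: state=(1.979, 0.317)
t=3.000: state=(1.953, 0.394)
t=3.500: state=(1.926, 0.469)
t=4.000: state=(1.899, 0.541)
t=4.500: state=(1.872, 0.611)
t=5.000: state=(1.845, 0.678)
t=5.500: state=(1.817, 0.743)
t=6.000: state=(1.790, 0.806)
t=6.500: state=(1.762, 0.866)
t=7.000: state=(1.734, 0.924)
t=7.500: state=(1.706, 0.979)
t=8.000: state=(1.678, 1.033)
t=8.500: state=(1.649, 1.084)
t=9.000: state=(1.620, 1.133)
t=9.500: state=(1.591, 1.180)
t=10.000: state=(1.561, 1.225)
t=10.500: state=(1.531, 1.268)
t=11.000: state=(1.500, 1.309)
t=11.500: state=(1.469, 1.348)
t=11.760: state=(1.452, 1.368)

(v, w) = (1.452, 1.368)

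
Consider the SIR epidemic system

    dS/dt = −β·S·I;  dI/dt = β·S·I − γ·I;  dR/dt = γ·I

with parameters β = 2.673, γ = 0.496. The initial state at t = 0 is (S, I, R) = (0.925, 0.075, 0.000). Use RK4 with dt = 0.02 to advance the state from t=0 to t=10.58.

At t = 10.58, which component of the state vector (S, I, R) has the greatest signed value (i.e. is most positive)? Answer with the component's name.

largest component: R

t=0.000: state=(0.925, 0.075, 0.000)
step 1 (dt=0.02): k1=(-0.185, 0.148, 0.037), k2=(-0.189, 0.151, 0.038), k3=(-0.189, 0.151, 0.038), k4=(-0.192, 0.153, 0.039); state += dt/6·(k1+2k2+2k3+k4)
t=0.020: state=(0.921, 0.078, 0.001)
t=0.040: state=(0.917, 0.081, 0.002)
t=0.060: state=(0.913, 0.084, 0.002)
continuing one RK4 step at a time; state shown every 25 steps (Δt=0.5):
t=0.500: state=(0.784, 0.185, 0.031)
t=1.000: state=(0.548, 0.355, 0.097)
t=1.500: state=(0.309, 0.488, 0.204)
t=2.000: state=(0.156, 0.514, 0.330)
t=2.500: state=(0.081, 0.467, 0.452)
t=3.000: state=(0.045, 0.395, 0.560)
t=3.500: state=(0.028, 0.323, 0.648)
t=4.000: state=(0.019, 0.260, 0.721)
t=4.500: state=(0.014, 0.208, 0.778)
t=5.000: state=(0.011, 0.165, 0.824)
t=5.500: state=(0.009, 0.130, 0.861)
t=6.000: state=(0.008, 0.103, 0.890)
t=6.500: state=(0.007, 0.081, 0.912)
t=7.000: state=(0.006, 0.064, 0.930)
t=7.500: state=(0.006, 0.050, 0.944)
t=8.000: state=(0.005, 0.039, 0.955)
t=8.500: state=(0.005, 0.031, 0.964)
t=9.000: state=(0.005, 0.024, 0.971)
t=9.500: state=(0.005, 0.019, 0.976)
t=10.000: state=(0.005, 0.015, 0.980)
t=10.500: state=(0.005, 0.012, 0.984)
t=10.580: state=(0.005, 0.011, 0.984)
compare at T: S=0.005, I=0.011, R=0.984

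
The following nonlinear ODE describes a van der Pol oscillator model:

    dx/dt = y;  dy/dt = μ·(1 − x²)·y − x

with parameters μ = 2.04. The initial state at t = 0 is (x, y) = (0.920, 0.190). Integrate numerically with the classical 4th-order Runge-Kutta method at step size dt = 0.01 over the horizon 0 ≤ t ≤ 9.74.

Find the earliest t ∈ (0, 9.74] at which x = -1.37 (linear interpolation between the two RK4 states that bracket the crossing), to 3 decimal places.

t=0.000: state=(0.920, 0.190)
step 1 (dt=0.01): k1=(0.190, -0.860), k2=(0.186, -0.863), k3=(0.186, -0.863), k4=(0.181, -0.866); state += dt/6·(k1+2k2+2k3+k4)
t=0.010: state=(0.922, 0.181)
t=0.020: state=(0.924, 0.173)
t=0.030: state=(0.925, 0.164)
continuing one RK4 step at a time; state shown every 50 steps (Δt=0.5):
t=0.500: state=(0.900, -0.282)
t=1.000: state=(0.615, -0.917)
t=1.500: state=(-0.173, -2.506)
t=1.880: state=(-1.352, -2.952)
next step: t=1.890: state=(-1.381, -2.886) — x has crossed -1.37
linear interpolation between t=1.880 (-1.35229) and t=1.890 (-1.38149) → t≈1.886

t = 1.886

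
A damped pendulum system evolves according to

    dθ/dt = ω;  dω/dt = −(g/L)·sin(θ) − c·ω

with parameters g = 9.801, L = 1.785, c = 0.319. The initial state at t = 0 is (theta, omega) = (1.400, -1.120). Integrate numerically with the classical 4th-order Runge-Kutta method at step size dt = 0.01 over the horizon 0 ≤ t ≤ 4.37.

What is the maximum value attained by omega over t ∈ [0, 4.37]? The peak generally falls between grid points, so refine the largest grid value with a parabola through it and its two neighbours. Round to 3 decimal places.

t=0.000: state=(1.400, -1.120)
step 1 (dt=0.01): k1=(-1.120, -5.054), k2=(-1.145, -5.040), k3=(-1.145, -5.040), k4=(-1.170, -5.026); state += dt/6·(k1+2k2+2k3+k4)
t=0.010: state=(1.389, -1.170)
t=0.020: state=(1.377, -1.221)
t=0.030: state=(1.364, -1.270)
continuing one RK4 step at a time; state shown every 20 steps (Δt=0.2):
t=0.200: state=(1.079, -2.057)
t=0.400: state=(0.595, -2.719)
t=0.600: state=(0.026, -2.871)
t=0.800: state=(-0.513, -2.430)
t=1.000: state=(-0.918, -1.574)
t=1.200: state=(-1.132, -0.559)
t=1.400: state=(-1.142, 0.448)
t=1.600: state=(-0.960, 1.350)
t=1.800: state=(-0.617, 2.024)
t=2.000: state=(-0.176, 2.309)
t=2.200: state=(0.274, 2.109)
t=2.400: state=(0.640, 1.500)
t=2.600: state=(0.859, 0.673)
t=2.800: state=(0.906, -0.201)
t=3.000: state=(0.785, -0.992)
t=3.200: state=(0.523, -1.583)
t=3.400: state=(0.173, -1.849)
t=3.600: state=(-0.190, -1.721)
t=3.800: state=(-0.492, -1.250)
t=4.000: state=(-0.677, -0.576)
t=4.200: state=(-0.719, 0.153)
t=4.370: state=(-0.643, 0.723)
largest grid value and its neighbours: omega(2.010)=2.31080, omega(2.020)=2.31117, omega(2.030)=2.31028
parabola through these three points peaks at t≈2.018 with omega≈2.31119

max omega = 2.311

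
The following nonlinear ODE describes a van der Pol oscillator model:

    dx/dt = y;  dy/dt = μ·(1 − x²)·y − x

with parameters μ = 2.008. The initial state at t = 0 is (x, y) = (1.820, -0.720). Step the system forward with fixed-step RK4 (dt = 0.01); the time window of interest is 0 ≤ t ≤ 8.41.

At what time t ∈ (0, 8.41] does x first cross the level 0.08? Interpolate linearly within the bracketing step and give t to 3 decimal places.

t=0.000: state=(1.820, -0.720)
step 1 (dt=0.01): k1=(-0.720, 1.523), k2=(-0.712, 1.473), k3=(-0.713, 1.474), k4=(-0.705, 1.425); state += dt/6·(k1+2k2+2k3+k4)
t=0.010: state=(1.813, -0.705)
t=0.020: state=(1.806, -0.691)
t=0.030: state=(1.799, -0.679)
continuing one RK4 step at a time; state shown every 50 steps (Δt=0.5):
t=0.500: state=(1.539, -0.524)
t=1.000: state=(1.248, -0.670)
t=1.500: state=(0.821, -1.124)
t=1.940: state=(0.093, -2.438)
next step: t=1.950: state=(0.068, -2.488) — x has crossed 0.08
linear interpolation between t=1.940 (0.09260) and t=1.950 (0.06797) → t≈1.945

t = 1.945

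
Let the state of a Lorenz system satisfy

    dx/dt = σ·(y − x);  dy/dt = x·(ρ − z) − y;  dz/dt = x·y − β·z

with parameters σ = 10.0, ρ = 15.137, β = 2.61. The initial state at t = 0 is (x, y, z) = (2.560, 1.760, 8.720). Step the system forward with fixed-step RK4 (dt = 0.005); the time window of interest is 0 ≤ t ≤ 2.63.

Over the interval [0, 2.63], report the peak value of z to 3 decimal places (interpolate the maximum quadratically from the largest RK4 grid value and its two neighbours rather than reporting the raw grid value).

t=0.000: state=(2.560, 1.760, 8.720)
step 1 (dt=0.005): k1=(-8.000, 14.668, -18.254), k2=(-7.433, 14.618, -18.077), k3=(-7.449, 14.627, -18.075), k4=(-6.896, 14.583, -17.899); state += dt/6·(k1+2k2+2k3+k4)
t=0.005: state=(2.523, 1.833, 8.630)
t=0.010: state=(2.491, 1.906, 8.541)
t=0.015: state=(2.464, 1.978, 8.454)
continuing one RK4 step at a time; state shown every 20 steps (Δt=0.1):
t=0.100: state=(2.601, 3.283, 7.266)
t=0.200: state=(3.768, 5.410, 6.805)
t=0.300: state=(5.879, 8.421, 8.211)
t=0.400: state=(8.519, 10.905, 12.708)
t=0.500: state=(9.692, 9.251, 18.423)
t=0.600: state=(7.710, 4.679, 19.605)
t=0.700: state=(4.761, 2.280, 16.868)
t=0.800: state=(3.022, 1.994, 13.661)
t=0.900: state=(2.542, 2.528, 11.049)
t=1.000: state=(2.891, 3.581, 9.224)
t=1.100: state=(3.920, 5.298, 8.428)
t=1.200: state=(5.650, 7.698, 9.254)
t=1.300: state=(7.783, 9.770, 12.461)
t=1.400: state=(8.982, 9.087, 16.927)
t=1.500: state=(7.862, 5.757, 18.672)
t=1.600: state=(5.543, 3.363, 16.963)
t=1.700: state=(3.889, 2.806, 14.267)
t=1.800: state=(3.329, 3.239, 11.908)
t=1.900: state=(3.624, 4.275, 10.299)
t=2.000: state=(4.601, 5.892, 9.766)
t=2.100: state=(6.141, 7.859, 10.813)
t=2.200: state=(7.759, 9.068, 13.674)
t=2.300: state=(8.325, 8.007, 16.818)
t=2.400: state=(7.206, 5.502, 17.615)
t=2.500: state=(5.450, 3.863, 16.090)
t=2.600: state=(4.275, 3.545, 13.910)
t=2.630: state=(4.096, 3.631, 13.294)
largest grid value and its neighbours: z(0.565)=19.84918, z(0.570)=19.85266, z(0.575)=19.84239
parabola through these three points peaks at t≈0.569 with z≈19.85308

max z = 19.853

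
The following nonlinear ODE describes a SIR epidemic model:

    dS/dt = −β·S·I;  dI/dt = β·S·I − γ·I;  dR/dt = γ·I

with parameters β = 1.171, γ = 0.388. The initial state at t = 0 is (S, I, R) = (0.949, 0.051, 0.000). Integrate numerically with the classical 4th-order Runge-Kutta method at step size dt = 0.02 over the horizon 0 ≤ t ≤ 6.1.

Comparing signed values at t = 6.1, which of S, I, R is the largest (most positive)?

t=0.000: state=(0.949, 0.051, 0.000)
step 1 (dt=0.02): k1=(-0.057, 0.037, 0.020), k2=(-0.057, 0.037, 0.020), k3=(-0.057, 0.037, 0.020), k4=(-0.057, 0.037, 0.020); state += dt/6·(k1+2k2+2k3+k4)
t=0.020: state=(0.948, 0.052, 0.000)
t=0.040: state=(0.947, 0.052, 0.001)
t=0.060: state=(0.946, 0.053, 0.001)
continuing one RK4 step at a time; state shown every 10 steps (Δt=0.2):
t=0.200: state=(0.937, 0.059, 0.004)
t=0.400: state=(0.923, 0.068, 0.009)
t=0.600: state=(0.908, 0.078, 0.015)
t=0.800: state=(0.890, 0.089, 0.021)
t=1.000: state=(0.871, 0.101, 0.029)
t=1.200: state=(0.849, 0.114, 0.037)
t=1.400: state=(0.825, 0.129, 0.046)
t=1.600: state=(0.799, 0.144, 0.057)
t=1.800: state=(0.771, 0.160, 0.069)
t=2.000: state=(0.742, 0.177, 0.082)
t=2.200: state=(0.710, 0.194, 0.096)
t=2.400: state=(0.677, 0.211, 0.112)
t=2.600: state=(0.643, 0.228, 0.129)
t=2.800: state=(0.609, 0.244, 0.147)
t=3.000: state=(0.574, 0.260, 0.167)
t=3.200: state=(0.539, 0.274, 0.187)
t=3.400: state=(0.505, 0.286, 0.209)
t=3.600: state=(0.472, 0.297, 0.232)
t=3.800: state=(0.439, 0.305, 0.255)
t=4.000: state=(0.409, 0.312, 0.279)
t=4.200: state=(0.380, 0.317, 0.304)
t=4.400: state=(0.352, 0.319, 0.328)
t=4.600: state=(0.327, 0.320, 0.353)
t=4.800: state=(0.303, 0.319, 0.378)
t=5.000: state=(0.282, 0.316, 0.402)
t=5.200: state=(0.262, 0.311, 0.427)
t=5.400: state=(0.243, 0.306, 0.451)
t=5.600: state=(0.227, 0.299, 0.474)
t=5.800: state=(0.212, 0.291, 0.497)
t=6.000: state=(0.198, 0.283, 0.519)
t=6.100: state=(0.192, 0.278, 0.530)
compare at T: S=0.192, I=0.278, R=0.530

largest component: R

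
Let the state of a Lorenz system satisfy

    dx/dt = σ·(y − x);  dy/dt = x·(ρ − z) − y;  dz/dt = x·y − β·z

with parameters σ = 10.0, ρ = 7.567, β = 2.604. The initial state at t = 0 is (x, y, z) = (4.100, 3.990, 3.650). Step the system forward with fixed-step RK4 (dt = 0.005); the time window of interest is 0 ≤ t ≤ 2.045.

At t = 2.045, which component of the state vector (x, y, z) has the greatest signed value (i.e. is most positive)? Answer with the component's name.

largest component: z

t=0.000: state=(4.100, 3.990, 3.650)
step 1 (dt=0.005): k1=(-1.100, 12.070, 6.854), k2=(-0.771, 11.959, 6.922), k3=(-0.782, 11.961, 6.924), k4=(-0.463, 11.853, 6.994); state += dt/6·(k1+2k2+2k3+k4)
t=0.005: state=(4.096, 4.050, 3.685)
t=0.010: state=(4.095, 4.109, 3.720)
t=0.015: state=(4.097, 4.166, 3.756)
continuing one RK4 step at a time; state shown every 20 steps (Δt=0.1):
t=0.100: state=(4.425, 5.015, 4.505)
t=0.200: state=(5.056, 5.646, 5.729)
t=0.300: state=(5.476, 5.678, 7.088)
t=0.400: state=(5.415, 5.099, 8.080)
t=0.500: state=(4.908, 4.261, 8.357)
t=0.600: state=(4.231, 3.572, 8.000)
t=0.700: state=(3.658, 3.191, 7.321)
t=0.800: state=(3.313, 3.089, 6.592)
t=0.900: state=(3.202, 3.197, 5.973)
t=1.000: state=(3.287, 3.455, 5.549)
t=1.100: state=(3.522, 3.816, 5.365)
t=1.200: state=(3.856, 4.218, 5.444)
t=1.300: state=(4.221, 4.576, 5.769)
t=1.400: state=(4.534, 4.788, 6.266)
t=1.500: state=(4.706, 4.786, 6.792)
t=1.600: state=(4.690, 4.582, 7.182)
t=1.700: state=(4.510, 4.272, 7.330)
t=1.800: state=(4.247, 3.977, 7.234)
t=1.900: state=(3.997, 3.776, 6.975)
t=2.000: state=(3.822, 3.696, 6.654)
t=2.045: state=(3.776, 3.698, 6.514)
compare at T: x=3.776, y=3.698, z=6.514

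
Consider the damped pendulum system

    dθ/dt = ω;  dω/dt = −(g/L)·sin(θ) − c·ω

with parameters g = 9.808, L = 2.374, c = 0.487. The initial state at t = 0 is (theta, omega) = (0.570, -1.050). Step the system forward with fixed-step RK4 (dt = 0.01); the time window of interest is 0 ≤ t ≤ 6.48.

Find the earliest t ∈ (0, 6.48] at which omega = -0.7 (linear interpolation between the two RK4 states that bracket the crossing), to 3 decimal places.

t = 0.860

t=0.000: state=(0.570, -1.050)
step 1 (dt=0.01): k1=(-1.050, -1.718), k2=(-1.059, -1.696), k3=(-1.058, -1.696), k4=(-1.067, -1.673); state += dt/6·(k1+2k2+2k3+k4)
t=0.010: state=(0.559, -1.067)
t=0.020: state=(0.549, -1.083)
t=0.030: state=(0.538, -1.099)
continuing one RK4 step at a time; state shown every 25 steps (Δt=0.25):
t=0.250: state=(0.266, -1.325)
t=0.500: state=(-0.065, -1.267)
t=0.750: state=(-0.342, -0.916)
t=0.860: state=(-0.431, -0.700)
next step: t=0.870: state=(-0.438, -0.679) — omega has crossed -0.7
linear interpolation between t=0.860 (-0.70024) and t=0.870 (-0.67947) → t≈0.860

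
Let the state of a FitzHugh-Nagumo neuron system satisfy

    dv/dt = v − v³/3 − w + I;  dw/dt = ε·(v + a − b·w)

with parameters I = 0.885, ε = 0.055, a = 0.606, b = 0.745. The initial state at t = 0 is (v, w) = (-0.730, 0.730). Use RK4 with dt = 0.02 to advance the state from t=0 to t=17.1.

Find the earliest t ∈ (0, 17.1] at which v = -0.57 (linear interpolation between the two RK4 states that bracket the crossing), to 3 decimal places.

t = 13.937

t=0.000: state=(-0.730, 0.730)
step 1 (dt=0.02): k1=(-0.445, -0.037), k2=(-0.447, -0.037), k3=(-0.447, -0.037), k4=(-0.449, -0.037); state += dt/6·(k1+2k2+2k3+k4)
t=0.020: state=(-0.739, 0.729)
t=0.040: state=(-0.748, 0.729)
t=0.060: state=(-0.757, 0.728)
continuing one RK4 step at a time; state shown every 50 steps (Δt=1):
t=1.000: state=(-1.200, 0.681)
t=2.000: state=(-1.474, 0.613)
t=3.000: state=(-1.526, 0.540)
t=4.000: state=(-1.500, 0.469)
t=5.000: state=(-1.453, 0.403)
t=6.000: state=(-1.399, 0.343)
t=7.000: state=(-1.341, 0.288)
t=8.000: state=(-1.279, 0.238)
t=9.000: state=(-1.211, 0.194)
t=10.000: state=(-1.135, 0.156)
t=11.000: state=(-1.046, 0.124)
t=12.000: state=(-0.937, 0.098)
t=13.000: state=(-0.788, 0.080)
t=13.920: state=(-0.575, 0.073)
next step: t=13.940: state=(-0.569, 0.073) — v has crossed -0.57
linear interpolation between t=13.920 (-0.57518) and t=13.940 (-0.56912) → t≈13.937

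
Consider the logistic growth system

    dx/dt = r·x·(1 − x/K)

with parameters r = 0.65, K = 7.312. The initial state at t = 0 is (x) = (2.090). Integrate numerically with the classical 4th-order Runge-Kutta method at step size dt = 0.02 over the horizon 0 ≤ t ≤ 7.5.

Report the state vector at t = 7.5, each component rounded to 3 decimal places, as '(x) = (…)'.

(x) = (7.175)

t=0.000: state=(2.090)
step 1 (dt=0.02): k1=(0.970), k2=(0.973), k3=(0.973), k4=(0.976); state += dt/6·(k1+2k2+2k3+k4)
t=0.020: state=(2.109)
t=0.040: state=(2.129)
t=0.060: state=(2.149)
continuing one RK4 step at a time; state shown every 25 steps (Δt=0.5):
t=0.500: state=(2.607)
t=1.000: state=(3.173)
t=1.500: state=(3.764)
t=2.000: state=(4.350)
t=2.500: state=(4.901)
t=3.000: state=(5.394)
t=3.500: state=(5.818)
t=4.000: state=(6.167)
t=4.500: state=(6.447)
t=5.000: state=(6.666)
t=5.500: state=(6.834)
t=6.000: state=(6.960)
t=6.500: state=(7.054)
t=7.000: state=(7.124)
t=7.500: state=(7.175)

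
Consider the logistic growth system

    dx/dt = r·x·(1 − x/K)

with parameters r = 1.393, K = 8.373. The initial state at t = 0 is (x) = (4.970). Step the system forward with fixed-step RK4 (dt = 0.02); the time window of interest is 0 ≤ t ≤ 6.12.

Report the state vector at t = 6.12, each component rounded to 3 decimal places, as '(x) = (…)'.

(x) = (8.372)

t=0.000: state=(4.970)
step 1 (dt=0.02): k1=(2.814), k2=(2.806), k3=(2.806), k4=(2.799); state += dt/6·(k1+2k2+2k3+k4)
t=0.020: state=(5.026)
t=0.040: state=(5.082)
t=0.060: state=(5.137)
continuing one RK4 step at a time; state shown every 10 steps (Δt=0.2):
t=0.200: state=(5.515)
t=0.400: state=(6.014)
t=0.600: state=(6.456)
t=0.800: state=(6.837)
t=1.000: state=(7.156)
t=1.200: state=(7.418)
t=1.400: state=(7.630)
t=1.600: state=(7.798)
t=1.800: state=(7.931)
t=2.000: state=(8.034)
t=2.200: state=(8.114)
t=2.400: state=(8.175)
t=2.600: state=(8.222)
t=2.800: state=(8.259)
t=3.000: state=(8.286)
t=3.200: state=(8.307)
t=3.400: state=(8.323)
t=3.600: state=(8.335)
t=3.800: state=(8.344)
t=4.000: state=(8.351)
t=4.200: state=(8.357)
t=4.400: state=(8.361)
t=4.600: state=(8.364)
t=4.800: state=(8.366)
t=5.000: state=(8.368)
t=5.200: state=(8.369)
t=5.400: state=(8.370)
t=5.600: state=(8.371)
t=5.800: state=(8.371)
t=6.000: state=(8.372)
t=6.120: state=(8.372)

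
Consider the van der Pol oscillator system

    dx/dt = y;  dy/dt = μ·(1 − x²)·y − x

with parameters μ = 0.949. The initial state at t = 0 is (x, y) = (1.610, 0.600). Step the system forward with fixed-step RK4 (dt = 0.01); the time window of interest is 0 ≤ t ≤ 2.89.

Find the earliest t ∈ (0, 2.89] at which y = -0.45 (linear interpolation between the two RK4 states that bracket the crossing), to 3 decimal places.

t=0.000: state=(1.610, 0.600)
step 1 (dt=0.01): k1=(0.600, -2.517), k2=(0.587, -2.506), k3=(0.587, -2.506), k4=(0.575, -2.495); state += dt/6·(k1+2k2+2k3+k4)
t=0.010: state=(1.616, 0.575)
t=0.020: state=(1.621, 0.550)
t=0.030: state=(1.627, 0.526)
continuing one RK4 step at a time; state shown every 10 steps (Δt=0.1):
t=0.100: state=(1.658, 0.361)
t=0.200: state=(1.683, 0.150)
t=0.300: state=(1.689, -0.029)
t=0.400: state=(1.678, -0.179)
t=0.500: state=(1.654, -0.304)
t=0.600: state=(1.618, -0.411)
t=0.640: state=(1.601, -0.449)
next step: t=0.650: state=(1.596, -0.459) — y has crossed -0.45
linear interpolation between t=0.640 (-0.44929) and t=0.650 (-0.45858) → t≈0.641

t = 0.641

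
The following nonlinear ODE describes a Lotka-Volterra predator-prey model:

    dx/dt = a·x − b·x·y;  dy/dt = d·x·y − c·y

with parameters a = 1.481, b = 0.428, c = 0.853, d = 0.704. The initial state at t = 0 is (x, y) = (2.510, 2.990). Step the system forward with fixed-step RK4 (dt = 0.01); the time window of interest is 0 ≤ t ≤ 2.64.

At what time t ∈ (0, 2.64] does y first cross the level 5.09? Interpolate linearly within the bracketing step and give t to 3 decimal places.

t=0.000: state=(2.510, 2.990)
step 1 (dt=0.01): k1=(0.505, 2.733), k2=(0.491, 2.751), k3=(0.491, 2.751), k4=(0.477, 2.769); state += dt/6·(k1+2k2+2k3+k4)
t=0.010: state=(2.515, 3.018)
t=0.020: state=(2.520, 3.045)
t=0.030: state=(2.524, 3.074)
continuing one RK4 step at a time; state shown every 10 steps (Δt=0.1):
t=0.100: state=(2.545, 3.281)
t=0.200: state=(2.548, 3.605)
t=0.300: state=(2.513, 3.956)
t=0.400: state=(2.441, 4.326)
t=0.500: state=(2.333, 4.700)
t=0.600: state=(2.196, 5.063)
next step: t=0.610: state=(2.180, 5.098) — y has crossed 5.09
linear interpolation between t=0.600 (5.06269) and t=0.610 (5.09761) → t≈0.608

t = 0.608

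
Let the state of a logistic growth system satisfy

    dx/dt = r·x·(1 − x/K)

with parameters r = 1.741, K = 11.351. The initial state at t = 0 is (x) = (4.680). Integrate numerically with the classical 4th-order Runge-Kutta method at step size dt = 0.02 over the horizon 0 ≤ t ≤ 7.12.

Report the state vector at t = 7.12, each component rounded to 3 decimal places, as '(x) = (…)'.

t=0.000: state=(4.680)
step 1 (dt=0.02): k1=(4.789), k2=(4.803), k3=(4.803), k4=(4.816); state += dt/6·(k1+2k2+2k3+k4)
t=0.020: state=(4.776)
t=0.040: state=(4.873)
t=0.060: state=(4.970)
continuing one RK4 step at a time; state shown every 25 steps (Δt=0.5):
t=0.500: state=(7.108)
t=1.000: state=(9.081)
t=1.500: state=(10.276)
t=2.000: state=(10.874)
t=2.500: state=(11.146)
t=3.000: state=(11.264)
t=3.500: state=(11.315)
t=4.000: state=(11.336)
t=4.500: state=(11.345)
t=5.000: state=(11.348)
t=5.500: state=(11.350)
t=6.000: state=(11.351)
t=6.500: state=(11.351)
t=7.000: state=(11.351)
t=7.120: state=(11.351)

(x) = (11.351)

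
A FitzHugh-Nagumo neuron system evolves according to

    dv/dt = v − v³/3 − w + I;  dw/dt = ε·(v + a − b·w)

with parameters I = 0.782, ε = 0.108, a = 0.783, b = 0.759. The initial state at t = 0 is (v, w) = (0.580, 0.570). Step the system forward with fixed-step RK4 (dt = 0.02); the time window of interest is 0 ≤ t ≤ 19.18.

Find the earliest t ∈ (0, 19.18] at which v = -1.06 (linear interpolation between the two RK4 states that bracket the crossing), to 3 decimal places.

t=0.000: state=(0.580, 0.570)
step 1 (dt=0.02): k1=(0.727, 0.100), k2=(0.731, 0.101), k3=(0.731, 0.101), k4=(0.735, 0.102); state += dt/6·(k1+2k2+2k3+k4)
t=0.020: state=(0.595, 0.572)
t=0.040: state=(0.609, 0.574)
t=0.060: state=(0.624, 0.576)
continuing one RK4 step at a time; state shown every 50 steps (Δt=1):
t=1.000: state=(1.345, 0.708)
t=2.000: state=(1.640, 0.893)
t=3.000: state=(1.612, 1.074)
t=4.000: state=(1.520, 1.233)
t=5.000: state=(1.412, 1.369)
t=6.000: state=(1.292, 1.483)
t=7.000: state=(1.154, 1.574)
t=8.000: state=(0.984, 1.643)
t=9.000: state=(0.748, 1.685)
t=10.000: state=(0.334, 1.692)
t=11.000: state=(-0.618, 1.632)
t=11.300: state=(-1.056, 1.590)
next step: t=11.320: state=(-1.085, 1.587) — v has crossed -1.06
linear interpolation between t=11.300 (-1.05578) and t=11.320 (-1.08514) → t≈11.303

t = 11.303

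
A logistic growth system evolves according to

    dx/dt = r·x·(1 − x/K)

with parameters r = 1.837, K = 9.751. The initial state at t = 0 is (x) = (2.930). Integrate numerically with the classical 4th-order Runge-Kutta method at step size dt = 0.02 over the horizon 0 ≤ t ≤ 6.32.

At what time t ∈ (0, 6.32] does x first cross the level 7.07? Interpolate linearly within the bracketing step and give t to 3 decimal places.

t=0.000: state=(2.930)
step 1 (dt=0.02): k1=(3.765), k2=(3.792), k3=(3.793), k4=(3.820); state += dt/6·(k1+2k2+2k3+k4)
t=0.020: state=(3.006)
t=0.040: state=(3.083)
t=0.060: state=(3.161)
continuing one RK4 step at a time; state shown every 25 steps (Δt=0.5):
t=0.500: state=(5.055)
t=0.980: state=(7.042)
next step: t=1.000: state=(7.113) — x has crossed 7.07
linear interpolation between t=0.980 (7.04189) and t=1.000 (7.11318) → t≈0.988

t = 0.988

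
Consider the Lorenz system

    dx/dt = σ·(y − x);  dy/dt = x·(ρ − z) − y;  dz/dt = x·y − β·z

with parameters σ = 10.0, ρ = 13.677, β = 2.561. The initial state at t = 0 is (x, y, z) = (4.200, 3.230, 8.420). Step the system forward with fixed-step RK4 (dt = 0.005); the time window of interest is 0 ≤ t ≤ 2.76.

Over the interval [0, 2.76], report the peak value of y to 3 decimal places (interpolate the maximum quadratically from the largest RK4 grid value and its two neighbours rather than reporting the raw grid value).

max y = 8.739

t=0.000: state=(4.200, 3.230, 8.420)
step 1 (dt=0.005): k1=(-9.700, 18.849, -7.998), k2=(-8.986, 18.758, -7.828), k3=(-9.006, 18.766, -7.824), k4=(-8.311, 18.681, -7.653); state += dt/6·(k1+2k2+2k3+k4)
t=0.005: state=(4.155, 3.324, 8.381)
t=0.010: state=(4.117, 3.417, 8.343)
t=0.015: state=(4.085, 3.509, 8.308)
continuing one RK4 step at a time; state shown every 20 steps (Δt=0.1):
t=0.100: state=(4.263, 5.074, 8.030)
t=0.200: state=(5.498, 7.047, 8.840)
t=0.300: state=(7.101, 8.582, 11.301)
t=0.400: state=(8.037, 8.236, 14.589)
t=0.500: state=(7.382, 5.987, 16.238)
t=0.600: state=(5.700, 3.978, 15.385)
t=0.700: state=(4.276, 3.229, 13.426)
t=0.800: state=(3.635, 3.377, 11.504)
t=0.900: state=(3.703, 4.071, 10.086)
t=1.000: state=(4.331, 5.200, 9.440)
t=1.100: state=(5.392, 6.602, 9.856)
t=1.200: state=(6.608, 7.723, 11.497)
t=1.300: state=(7.369, 7.658, 13.778)
t=1.400: state=(7.085, 6.270, 15.189)
t=1.500: state=(5.978, 4.737, 14.903)
t=1.600: state=(4.867, 3.972, 13.562)
t=1.700: state=(4.268, 3.970, 12.055)
t=1.800: state=(4.251, 4.496, 10.896)
t=1.900: state=(4.719, 5.387, 10.379)
t=2.000: state=(5.526, 6.429, 10.720)
t=2.100: state=(6.403, 7.176, 11.935)
t=2.200: state=(6.909, 7.082, 13.511)
t=2.300: state=(6.700, 6.140, 14.478)
t=2.400: state=(5.936, 5.067, 14.316)
t=2.500: state=(5.138, 4.476, 13.370)
t=2.600: state=(4.685, 4.455, 12.248)
t=2.700: state=(4.675, 4.873, 11.383)
t=2.760: state=(4.859, 5.269, 11.103)
largest grid value and its neighbours: y(0.330)=8.73340, y(0.335)=8.73848, y(0.340)=8.73743
parabola through these three points peaks at t≈0.337 with y≈8.73881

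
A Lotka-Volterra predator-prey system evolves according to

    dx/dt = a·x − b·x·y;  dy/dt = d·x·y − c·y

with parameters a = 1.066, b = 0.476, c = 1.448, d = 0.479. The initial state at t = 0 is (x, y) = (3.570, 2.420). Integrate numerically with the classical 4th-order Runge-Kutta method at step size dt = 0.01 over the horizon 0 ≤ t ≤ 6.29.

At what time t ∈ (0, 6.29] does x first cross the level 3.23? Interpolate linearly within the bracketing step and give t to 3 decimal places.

t = 0.605

t=0.000: state=(3.570, 2.420)
step 1 (dt=0.01): k1=(-0.307, 0.634), k2=(-0.312, 0.633), k3=(-0.312, 0.633), k4=(-0.317, 0.632); state += dt/6·(k1+2k2+2k3+k4)
t=0.010: state=(3.567, 2.426)
t=0.020: state=(3.564, 2.433)
t=0.030: state=(3.560, 2.439)
continuing one RK4 step at a time; state shown every 25 steps (Δt=0.25):
t=0.250: state=(3.463, 2.569)
t=0.500: state=(3.305, 2.683)
t=0.600: state=(3.234, 2.715)
next step: t=0.610: state=(3.226, 2.718) — x has crossed 3.23
linear interpolation between t=0.600 (3.23374) and t=0.610 (3.22641) → t≈0.605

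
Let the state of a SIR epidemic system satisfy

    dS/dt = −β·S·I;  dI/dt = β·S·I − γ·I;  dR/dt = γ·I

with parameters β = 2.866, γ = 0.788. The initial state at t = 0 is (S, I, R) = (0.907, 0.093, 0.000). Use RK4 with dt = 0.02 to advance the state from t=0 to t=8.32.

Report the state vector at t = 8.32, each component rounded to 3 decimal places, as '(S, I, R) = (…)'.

(S, I, R) = (0.027, 0.006, 0.967)

t=0.000: state=(0.907, 0.093, 0.000)
step 1 (dt=0.02): k1=(-0.242, 0.168, 0.073), k2=(-0.245, 0.171, 0.075), k3=(-0.246, 0.171, 0.075), k4=(-0.249, 0.173, 0.076); state += dt/6·(k1+2k2+2k3+k4)
t=0.020: state=(0.902, 0.096, 0.001)
t=0.040: state=(0.897, 0.100, 0.003)
t=0.060: state=(0.892, 0.104, 0.005)
continuing one RK4 step at a time; state shown every 25 steps (Δt=0.5):
t=0.500: state=(0.737, 0.206, 0.057)
t=1.000: state=(0.497, 0.337, 0.165)
t=1.500: state=(0.290, 0.396, 0.313)
t=2.000: state=(0.167, 0.368, 0.466)
t=2.500: state=(0.103, 0.299, 0.598)
t=3.000: state=(0.071, 0.228, 0.701)
t=3.500: state=(0.053, 0.168, 0.779)
t=4.000: state=(0.043, 0.121, 0.835)
t=4.500: state=(0.038, 0.087, 0.876)
t=5.000: state=(0.034, 0.061, 0.905)
t=5.500: state=(0.031, 0.043, 0.925)
t=6.000: state=(0.030, 0.031, 0.940)
t=6.500: state=(0.029, 0.022, 0.950)
t=7.000: state=(0.028, 0.015, 0.957)
t=7.500: state=(0.027, 0.011, 0.962)
t=8.000: state=(0.027, 0.007, 0.965)
t=8.320: state=(0.027, 0.006, 0.967)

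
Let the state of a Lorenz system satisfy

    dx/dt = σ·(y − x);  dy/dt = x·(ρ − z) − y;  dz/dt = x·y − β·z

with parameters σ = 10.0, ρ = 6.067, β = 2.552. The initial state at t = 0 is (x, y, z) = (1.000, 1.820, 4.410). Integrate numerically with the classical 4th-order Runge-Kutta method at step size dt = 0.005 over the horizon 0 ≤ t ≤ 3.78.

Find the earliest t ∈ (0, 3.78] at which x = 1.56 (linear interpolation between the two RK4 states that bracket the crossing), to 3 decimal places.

t = 0.105

t=0.000: state=(1.000, 1.820, 4.410)
step 1 (dt=0.005): k1=(8.200, -0.163, -9.434), k2=(7.991, -0.105, -9.337), k3=(7.998, -0.106, -9.339), k4=(7.795, -0.048, -9.243); state += dt/6·(k1+2k2+2k3+k4)
t=0.005: state=(1.040, 1.819, 4.363)
t=0.010: state=(1.078, 1.820, 4.318)
t=0.015: state=(1.114, 1.820, 4.273)
t=0.105: state=(1.559, 1.919, 3.601)
next step: t=0.110: state=(1.577, 1.929, 3.570) — x has crossed 1.56
linear interpolation between t=0.105 (1.55910) and t=0.110 (1.57689) → t≈0.105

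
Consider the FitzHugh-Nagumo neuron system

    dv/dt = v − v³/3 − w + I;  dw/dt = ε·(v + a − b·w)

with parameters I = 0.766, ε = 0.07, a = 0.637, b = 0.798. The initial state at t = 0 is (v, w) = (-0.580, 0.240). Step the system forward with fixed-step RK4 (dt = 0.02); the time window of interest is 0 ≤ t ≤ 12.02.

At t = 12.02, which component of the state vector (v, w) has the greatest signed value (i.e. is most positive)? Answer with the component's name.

largest component: v

t=0.000: state=(-0.580, 0.240)
step 1 (dt=0.02): k1=(0.011, -0.009), k2=(0.011, -0.009), k3=(0.011, -0.009), k4=(0.011, -0.009); state += dt/6·(k1+2k2+2k3+k4)
t=0.020: state=(-0.580, 0.240)
t=0.040: state=(-0.580, 0.240)
t=0.060: state=(-0.579, 0.239)
continuing one RK4 step at a time; state shown every 25 steps (Δt=0.5):
t=0.500: state=(-0.572, 0.235)
t=1.000: state=(-0.559, 0.231)
t=1.500: state=(-0.537, 0.228)
t=2.000: state=(-0.505, 0.226)
t=2.500: state=(-0.457, 0.225)
t=3.000: state=(-0.386, 0.226)
t=3.500: state=(-0.279, 0.230)
t=4.000: state=(-0.112, 0.239)
t=4.500: state=(0.153, 0.255)
t=5.000: state=(0.566, 0.282)
t=5.500: state=(1.108, 0.325)
t=6.000: state=(1.565, 0.384)
t=6.500: state=(1.776, 0.454)
t=7.000: state=(1.830, 0.526)
t=7.500: state=(1.825, 0.597)
t=8.000: state=(1.804, 0.665)
t=8.500: state=(1.776, 0.731)
t=9.000: state=(1.748, 0.793)
t=9.500: state=(1.718, 0.853)
t=10.000: state=(1.688, 0.910)
t=10.500: state=(1.658, 0.965)
t=11.000: state=(1.628, 1.017)
t=11.500: state=(1.597, 1.067)
t=12.000: state=(1.566, 1.114)
t=12.020: state=(1.565, 1.116)
compare at T: v=1.565, w=1.116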